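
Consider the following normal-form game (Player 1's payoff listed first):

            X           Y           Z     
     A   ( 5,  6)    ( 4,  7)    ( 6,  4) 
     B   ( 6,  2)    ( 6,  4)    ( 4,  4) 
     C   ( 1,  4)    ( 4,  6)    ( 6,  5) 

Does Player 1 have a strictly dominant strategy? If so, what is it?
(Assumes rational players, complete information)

No strictly dominant strategy exists for Player 1

Work:
A strategy strictly dominates another if it gives a strictly higher payoff against every opponent action. Compare each pair of P1's strategies column-by-column:
  A vs B: [5 vs 6, 4 vs 6, 6 vs 4] → A does not strictly dominate B (column X: 5 ≤ 6)
  A vs C: [5 vs 1, 4 vs 4, 6 vs 6] → A does not strictly dominate C (column Y: 4 ≤ 4)
  B vs A: [6 vs 5, 6 vs 4, 4 vs 6] → B does not strictly dominate A (column Z: 4 ≤ 6)
  B vs C: [6 vs 1, 6 vs 4, 4 vs 6] → B does not strictly dominate C (column Z: 4 ≤ 6)
  C vs A: [1 vs 5, 4 vs 4, 6 vs 6] → C does not strictly dominate A (column X: 1 ≤ 5)
  C vs B: [1 vs 6, 4 vs 6, 6 vs 4] → C does not strictly dominate B (column X: 1 ≤ 6)
No single strategy strictly dominates all others → no strictly dominant strategy.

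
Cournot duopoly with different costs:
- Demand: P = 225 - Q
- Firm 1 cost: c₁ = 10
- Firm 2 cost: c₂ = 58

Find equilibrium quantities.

q₁* = 87.67, q₂* = 39.67

Work:
Reaction: q₁ = (225 - 10 - q₂)/2
Reaction: q₂ = (225 - 58 - q₁)/2
Solve simultaneously:
q₁* = (225 - 2×10 + 58)/3 = 87.67
q₂* = (225 - 2×58 + 10)/3 = 39.67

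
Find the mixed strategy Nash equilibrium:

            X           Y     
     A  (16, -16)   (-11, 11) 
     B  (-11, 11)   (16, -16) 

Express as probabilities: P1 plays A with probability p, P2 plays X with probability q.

p = 0.5, q = 0.5

Work:
Find probabilities that make opponent indifferent:
P2 chooses q to make P1 indifferent between A and B
P1 chooses p to make P2 indifferent between X and Y
Mixed NE: P1 plays (A: 0.5, B: 0.5), P2 plays (X: 0.5, Y: 0.5)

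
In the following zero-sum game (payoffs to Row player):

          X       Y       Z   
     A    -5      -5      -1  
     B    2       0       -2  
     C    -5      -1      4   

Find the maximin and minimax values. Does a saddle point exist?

Maximin = -2, Minimax = 0, Saddle: False

Work:
Row minimums: [-5, -2, -5] → maximin = -2
Column maximums: [2, 0, 4] → minimax = 0
No saddle point (maximin ≠ minimax). Mixed strategy needed.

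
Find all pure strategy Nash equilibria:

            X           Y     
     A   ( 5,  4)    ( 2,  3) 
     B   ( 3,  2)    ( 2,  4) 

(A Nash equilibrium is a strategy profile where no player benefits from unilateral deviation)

Nash equilibrium: (A, X), (B, Y)

Work:
Best responses:
  P1 vs X: payoffs [5, 3] → best response A (payoff 5)
  P1 vs Y: payoffs [2, 2] → best response A/B (payoff 2)
  P2 vs A: payoffs [4, 3] → best response X (payoff 4)
  P2 vs B: payoffs [2, 4] → best response Y (payoff 4)
Mutual best responses: (A,X), (B,Y) → Nash equilibria.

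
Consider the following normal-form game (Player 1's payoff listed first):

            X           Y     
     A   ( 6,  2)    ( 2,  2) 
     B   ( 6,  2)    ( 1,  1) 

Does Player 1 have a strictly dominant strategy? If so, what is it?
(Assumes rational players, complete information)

No strictly dominant strategy exists for Player 1

Work:
A strategy strictly dominates another if it gives a strictly higher payoff against every opponent action. Compare each pair of P1's strategies column-by-column:
  A vs B: [6 vs 6, 2 vs 1] → A does not strictly dominate B (column X: 6 ≤ 6)
  B vs A: [6 vs 6, 1 vs 2] → B does not strictly dominate A (column X: 6 ≤ 6)
No single strategy strictly dominates all others → no strictly dominant strategy.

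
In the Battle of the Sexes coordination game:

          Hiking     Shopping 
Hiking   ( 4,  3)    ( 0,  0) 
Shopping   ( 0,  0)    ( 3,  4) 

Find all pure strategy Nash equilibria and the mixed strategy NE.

Pure NE: (Hiking, Hiking) and (Shopping, Shopping); Mixed NE: p = 0.5714, q = 0.4286

Work:
Check pure NE:
(Hiking, Hiking): (4, 3) - no unilateral deviation beneficial
(Shopping, Shopping): (3, 4) - no unilateral deviation beneficial
Mixed NE: P1 plays Hiking with p = 0.5714, P2 plays Hiking with q = 0.4286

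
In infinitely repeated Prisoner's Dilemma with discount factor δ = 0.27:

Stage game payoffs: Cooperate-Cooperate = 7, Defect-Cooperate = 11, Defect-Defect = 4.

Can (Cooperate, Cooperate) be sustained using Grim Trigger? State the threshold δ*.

δ* = 0.5714; since δ = 0.27 < 0.5714, cooperation cannot be sustained

Work:
For Grim Trigger:
Cooperate forever: 7/(1-δ)
Defect then punished: 11 + 4·δ/(1-δ)
Need: 7/(1-δ) ≥ 11 + 4·δ/(1-δ)
Solving: δ ≥ (T-R)/(T-P) = (11-7)/(11-4) = 0.5714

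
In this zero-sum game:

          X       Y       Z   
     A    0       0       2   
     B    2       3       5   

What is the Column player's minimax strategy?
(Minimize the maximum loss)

Column should play X, value = 2

Work:
Column player minimizes Row's maximum payoff:
Column X: max payoff to Row = 2
Column Y: max payoff to Row = 3
Column Z: max payoff to Row = 5
Minimum is 2, achieved by column X.
Minimax strategy: X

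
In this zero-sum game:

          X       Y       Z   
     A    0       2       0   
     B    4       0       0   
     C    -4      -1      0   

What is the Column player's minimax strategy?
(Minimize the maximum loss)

Column should play Z, value = 0

Work:
Column player minimizes Row's maximum payoff:
Column X: max payoff to Row = 4
Column Y: max payoff to Row = 2
Column Z: max payoff to Row = 0
Minimum is 0, achieved by column Z.
Minimax strategy: Z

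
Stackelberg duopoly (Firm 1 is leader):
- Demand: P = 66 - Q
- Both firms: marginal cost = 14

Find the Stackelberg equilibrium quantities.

q₁* (leader) = 26.0, q₂* (follower) = 13.0

Work:
Follower's reaction: q₂ = (a - c - q₁)/2
Leader substitutes: π₁ = q₁·(a - q₁ - (a-c-q₁)/2 - c)
FOC: q₁* = (66 - 14)/2 = 26.00
Then: q₂* = (66 - 14 - 26.0)/2 = 13.00
Leader has first-mover advantage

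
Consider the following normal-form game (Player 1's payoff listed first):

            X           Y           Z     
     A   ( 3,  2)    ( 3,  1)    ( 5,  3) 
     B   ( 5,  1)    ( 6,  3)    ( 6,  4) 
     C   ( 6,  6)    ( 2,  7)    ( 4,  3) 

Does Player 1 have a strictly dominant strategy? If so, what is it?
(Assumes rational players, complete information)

No strictly dominant strategy exists for Player 1

Work:
A strategy strictly dominates another if it gives a strictly higher payoff against every opponent action. Compare each pair of P1's strategies column-by-column:
  A vs B: [3 vs 5, 3 vs 6, 5 vs 6] → A does not strictly dominate B (column X: 3 ≤ 5)
  A vs C: [3 vs 6, 3 vs 2, 5 vs 4] → A does not strictly dominate C (column X: 3 ≤ 6)
  B vs A: [5 vs 3, 6 vs 3, 6 vs 5] → B strictly dominates A
  B vs C: [5 vs 6, 6 vs 2, 6 vs 4] → B does not strictly dominate C (column X: 5 ≤ 6)
  C vs A: [6 vs 3, 2 vs 3, 4 vs 5] → C does not strictly dominate A (column Y: 2 ≤ 3)
  C vs B: [6 vs 5, 2 vs 6, 4 vs 6] → C does not strictly dominate B (column Y: 2 ≤ 6)
No single strategy strictly dominates all others → no strictly dominant strategy.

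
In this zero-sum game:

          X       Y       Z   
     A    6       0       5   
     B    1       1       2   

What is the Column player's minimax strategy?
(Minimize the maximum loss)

Column should play Y, value = 1

Work:
Column player minimizes Row's maximum payoff:
Column X: max payoff to Row = 6
Column Y: max payoff to Row = 1
Column Z: max payoff to Row = 5
Minimum is 1, achieved by column Y.
Minimax strategy: Y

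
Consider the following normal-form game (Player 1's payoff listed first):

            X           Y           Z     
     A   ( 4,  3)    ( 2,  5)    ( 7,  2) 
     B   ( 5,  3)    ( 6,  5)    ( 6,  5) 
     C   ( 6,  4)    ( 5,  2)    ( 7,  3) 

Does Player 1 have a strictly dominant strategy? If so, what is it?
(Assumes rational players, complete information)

No strictly dominant strategy exists for Player 1

Work:
A strategy strictly dominates another if it gives a strictly higher payoff against every opponent action. Compare each pair of P1's strategies column-by-column:
  A vs B: [4 vs 5, 2 vs 6, 7 vs 6] → A does not strictly dominate B (column X: 4 ≤ 5)
  A vs C: [4 vs 6, 2 vs 5, 7 vs 7] → A does not strictly dominate C (column X: 4 ≤ 6)
  B vs A: [5 vs 4, 6 vs 2, 6 vs 7] → B does not strictly dominate A (column Z: 6 ≤ 7)
  B vs C: [5 vs 6, 6 vs 5, 6 vs 7] → B does not strictly dominate C (column X: 5 ≤ 6)
  C vs A: [6 vs 4, 5 vs 2, 7 vs 7] → C does not strictly dominate A (column Z: 7 ≤ 7)
  C vs B: [6 vs 5, 5 vs 6, 7 vs 6] → C does not strictly dominate B (column Y: 5 ≤ 6)
No single strategy strictly dominates all others → no strictly dominant strategy.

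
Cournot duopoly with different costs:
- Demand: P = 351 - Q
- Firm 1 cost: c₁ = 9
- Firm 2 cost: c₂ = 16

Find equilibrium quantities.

q₁* = 116.33, q₂* = 109.33

Work:
Reaction: q₁ = (351 - 9 - q₂)/2
Reaction: q₂ = (351 - 16 - q₁)/2
Solve simultaneously:
q₁* = (351 - 2×9 + 16)/3 = 116.33
q₂* = (351 - 2×16 + 9)/3 = 109.33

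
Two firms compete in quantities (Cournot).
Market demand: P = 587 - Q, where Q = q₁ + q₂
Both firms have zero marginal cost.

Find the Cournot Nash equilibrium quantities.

q₁* = q₂* = 195.67; P* = 195.67

Work:
Profit: π_i = P·q_i = (a - q_i - q_j)·q_i
FOC: ∂π_i/∂q_i = a - 2q_i - q_j = 0
Reaction function: q_i = (587 - q_j)/2
Symmetry: q* = 587/3 = 195.67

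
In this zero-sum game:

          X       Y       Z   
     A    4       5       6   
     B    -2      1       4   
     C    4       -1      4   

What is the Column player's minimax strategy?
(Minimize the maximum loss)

Column should play X, value = 4

Work:
Column player minimizes Row's maximum payoff:
Column X: max payoff to Row = 4
Column Y: max payoff to Row = 5
Column Z: max payoff to Row = 6
Minimum is 4, achieved by column X.
Minimax strategy: X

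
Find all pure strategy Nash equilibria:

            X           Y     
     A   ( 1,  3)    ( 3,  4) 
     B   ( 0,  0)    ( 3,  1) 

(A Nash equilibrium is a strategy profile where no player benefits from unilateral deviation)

Nash equilibrium: (A, Y), (B, Y)

Work:
Best responses:
  P1 vs X: payoffs [1, 0] → best response A (payoff 1)
  P1 vs Y: payoffs [3, 3] → best response A/B (payoff 3)
  P2 vs A: payoffs [3, 4] → best response Y (payoff 4)
  P2 vs B: payoffs [0, 1] → best response Y (payoff 1)
Mutual best responses: (A,Y), (B,Y) → Nash equilibria.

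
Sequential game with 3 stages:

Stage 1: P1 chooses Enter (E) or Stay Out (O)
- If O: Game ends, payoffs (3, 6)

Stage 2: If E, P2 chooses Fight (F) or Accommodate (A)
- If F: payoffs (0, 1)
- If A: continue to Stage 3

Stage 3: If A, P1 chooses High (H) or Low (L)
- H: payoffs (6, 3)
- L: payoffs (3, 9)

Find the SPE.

SPE: (E, A, H); Outcome (6, 3)

Work:
Stage 3: P1 chooses H (6 vs 3)
Stage 2: P2: F->1, A->3 (anticipating H). Choose A
Stage 1: P1: O->3, E->6 (anticipating A, H). Choose E
SPE path: E -> A -> H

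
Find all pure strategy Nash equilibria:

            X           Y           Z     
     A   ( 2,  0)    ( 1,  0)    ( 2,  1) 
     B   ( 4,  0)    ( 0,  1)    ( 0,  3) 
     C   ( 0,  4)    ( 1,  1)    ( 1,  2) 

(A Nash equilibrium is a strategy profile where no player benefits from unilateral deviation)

Nash equilibrium: (A, Z)

Work:
Best responses:
  P1 vs X: payoffs [2, 4, 0] → best response B (payoff 4)
  P1 vs Y: payoffs [1, 0, 1] → best response A/C (payoff 1)
  P1 vs Z: payoffs [2, 0, 1] → best response A (payoff 2)
  P2 vs A: payoffs [0, 0, 1] → best response Z (payoff 1)
  P2 vs B: payoffs [0, 1, 3] → best response Z (payoff 3)
  P2 vs C: payoffs [4, 1, 2] → best response X (payoff 4)
Mutual best responses: (A,Z) → Nash equilibria.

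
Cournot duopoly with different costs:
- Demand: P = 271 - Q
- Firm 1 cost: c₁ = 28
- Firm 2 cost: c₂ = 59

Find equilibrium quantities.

q₁* = 91.33, q₂* = 60.33

Work:
Reaction: q₁ = (271 - 28 - q₂)/2
Reaction: q₂ = (271 - 59 - q₁)/2
Solve simultaneously:
q₁* = (271 - 2×28 + 59)/3 = 91.33
q₂* = (271 - 2×59 + 28)/3 = 60.33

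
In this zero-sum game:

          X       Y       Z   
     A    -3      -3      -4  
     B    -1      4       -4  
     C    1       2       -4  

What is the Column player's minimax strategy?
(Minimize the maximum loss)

Column should play Z, value = -4

Work:
Column player minimizes Row's maximum payoff:
Column X: max payoff to Row = 1
Column Y: max payoff to Row = 4
Column Z: max payoff to Row = -4
Minimum is -4, achieved by column Z.
Minimax strategy: Z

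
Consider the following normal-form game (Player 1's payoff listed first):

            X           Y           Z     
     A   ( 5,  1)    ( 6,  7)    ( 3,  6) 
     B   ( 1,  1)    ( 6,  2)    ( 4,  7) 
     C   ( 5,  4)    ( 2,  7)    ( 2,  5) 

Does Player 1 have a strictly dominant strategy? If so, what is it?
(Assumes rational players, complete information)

No strictly dominant strategy exists for Player 1

Work:
A strategy strictly dominates another if it gives a strictly higher payoff against every opponent action. Compare each pair of P1's strategies column-by-column:
  A vs B: [5 vs 1, 6 vs 6, 3 vs 4] → A does not strictly dominate B (column Y: 6 ≤ 6)
  A vs C: [5 vs 5, 6 vs 2, 3 vs 2] → A does not strictly dominate C (column X: 5 ≤ 5)
  B vs A: [1 vs 5, 6 vs 6, 4 vs 3] → B does not strictly dominate A (column X: 1 ≤ 5)
  B vs C: [1 vs 5, 6 vs 2, 4 vs 2] → B does not strictly dominate C (column X: 1 ≤ 5)
  C vs A: [5 vs 5, 2 vs 6, 2 vs 3] → C does not strictly dominate A (column X: 5 ≤ 5)
  C vs B: [5 vs 1, 2 vs 6, 2 vs 4] → C does not strictly dominate B (column Y: 2 ≤ 6)
No single strategy strictly dominates all others → no strictly dominant strategy.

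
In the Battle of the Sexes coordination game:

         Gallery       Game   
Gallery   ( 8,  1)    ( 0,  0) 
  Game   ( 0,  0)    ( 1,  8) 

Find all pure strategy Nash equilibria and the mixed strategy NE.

Pure NE: (Gallery, Gallery) and (Game, Game); Mixed NE: p = 0.8889, q = 0.1111

Work:
Check pure NE:
(Gallery, Gallery): (8, 1) - no unilateral deviation beneficial
(Game, Game): (1, 8) - no unilateral deviation beneficial
Mixed NE: P1 plays Gallery with p = 0.8889, P2 plays Gallery with q = 0.1111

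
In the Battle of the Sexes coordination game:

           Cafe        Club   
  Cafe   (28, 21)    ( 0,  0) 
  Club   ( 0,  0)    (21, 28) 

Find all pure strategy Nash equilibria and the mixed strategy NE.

Pure NE: (Cafe, Cafe) and (Club, Club); Mixed NE: p = 0.5714, q = 0.4286

Work:
Check pure NE:
(Cafe, Cafe): (28, 21) - no unilateral deviation beneficial
(Club, Club): (21, 28) - no unilateral deviation beneficial
Mixed NE: P1 plays Cafe with p = 0.5714, P2 plays Cafe with q = 0.4286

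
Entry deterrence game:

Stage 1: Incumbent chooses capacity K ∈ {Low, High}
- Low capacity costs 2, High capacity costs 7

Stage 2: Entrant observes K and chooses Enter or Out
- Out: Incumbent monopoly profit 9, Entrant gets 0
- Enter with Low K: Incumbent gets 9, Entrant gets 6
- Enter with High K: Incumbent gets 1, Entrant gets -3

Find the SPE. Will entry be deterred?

SPE: (Low, Enter|Low, Out|High); Entry not deterred. Incumbent net profit = 7, Entrant gets 6

Work:
After Low K: Entrant enters (6 > 0)
After High K: Entrant stays out (-3 < 0)
Incumbent: Low → 9−2=7, High → 9−7=2
Incumbent chooses Low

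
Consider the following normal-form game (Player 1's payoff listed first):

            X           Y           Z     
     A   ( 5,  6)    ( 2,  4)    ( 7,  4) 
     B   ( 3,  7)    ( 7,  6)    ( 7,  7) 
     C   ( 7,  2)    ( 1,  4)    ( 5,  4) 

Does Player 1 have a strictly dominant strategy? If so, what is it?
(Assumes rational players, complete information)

No strictly dominant strategy exists for Player 1

Work:
A strategy strictly dominates another if it gives a strictly higher payoff against every opponent action. Compare each pair of P1's strategies column-by-column:
  A vs B: [5 vs 3, 2 vs 7, 7 vs 7] → A does not strictly dominate B (column Y: 2 ≤ 7)
  A vs C: [5 vs 7, 2 vs 1, 7 vs 5] → A does not strictly dominate C (column X: 5 ≤ 7)
  B vs A: [3 vs 5, 7 vs 2, 7 vs 7] → B does not strictly dominate A (column X: 3 ≤ 5)
  B vs C: [3 vs 7, 7 vs 1, 7 vs 5] → B does not strictly dominate C (column X: 3 ≤ 7)
  C vs A: [7 vs 5, 1 vs 2, 5 vs 7] → C does not strictly dominate A (column Y: 1 ≤ 2)
  C vs B: [7 vs 3, 1 vs 7, 5 vs 7] → C does not strictly dominate B (column Y: 1 ≤ 7)
No single strategy strictly dominates all others → no strictly dominant strategy.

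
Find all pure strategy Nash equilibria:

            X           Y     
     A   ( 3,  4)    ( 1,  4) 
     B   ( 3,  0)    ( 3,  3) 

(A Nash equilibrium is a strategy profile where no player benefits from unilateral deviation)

Nash equilibrium: (A, X), (B, Y)

Work:
Best responses:
  P1 vs X: payoffs [3, 3] → best response A/B (payoff 3)
  P1 vs Y: payoffs [1, 3] → best response B (payoff 3)
  P2 vs A: payoffs [4, 4] → best response X/Y (payoff 4)
  P2 vs B: payoffs [0, 3] → best response Y (payoff 3)
Mutual best responses: (A,X), (B,Y) → Nash equilibria.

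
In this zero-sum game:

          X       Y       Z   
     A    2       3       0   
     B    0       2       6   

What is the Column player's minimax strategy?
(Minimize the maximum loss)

Column should play X, value = 2

Work:
Column player minimizes Row's maximum payoff:
Column X: max payoff to Row = 2
Column Y: max payoff to Row = 3
Column Z: max payoff to Row = 6
Minimum is 2, achieved by column X.
Minimax strategy: X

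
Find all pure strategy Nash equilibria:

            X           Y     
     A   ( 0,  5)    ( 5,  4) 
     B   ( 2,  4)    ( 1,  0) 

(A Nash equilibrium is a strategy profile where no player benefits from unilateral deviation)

Nash equilibrium: (B, X)

Work:
Best responses:
  P1 vs X: payoffs [0, 2] → best response B (payoff 2)
  P1 vs Y: payoffs [5, 1] → best response A (payoff 5)
  P2 vs A: payoffs [5, 4] → best response X (payoff 5)
  P2 vs B: payoffs [4, 0] → best response X (payoff 4)
Mutual best responses: (B,X) → Nash equilibria.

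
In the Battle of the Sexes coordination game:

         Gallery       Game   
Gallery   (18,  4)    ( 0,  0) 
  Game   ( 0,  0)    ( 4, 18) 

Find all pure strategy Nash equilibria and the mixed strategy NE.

Pure NE: (Gallery, Gallery) and (Game, Game); Mixed NE: p = 0.8182, q = 0.1818

Work:
Check pure NE:
(Gallery, Gallery): (18, 4) - no unilateral deviation beneficial
(Game, Game): (4, 18) - no unilateral deviation beneficial
Mixed NE: P1 plays Gallery with p = 0.8182, P2 plays Gallery with q = 0.1818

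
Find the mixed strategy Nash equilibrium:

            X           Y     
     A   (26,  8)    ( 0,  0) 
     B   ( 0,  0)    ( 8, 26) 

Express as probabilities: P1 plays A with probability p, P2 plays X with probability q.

p = 0.7647, q = 0.2353

Work:
Find probabilities that make opponent indifferent:
P2 chooses q to make P1 indifferent between A and B
P1 chooses p to make P2 indifferent between X and Y
Mixed NE: P1 plays (A: 0.7647, B: 0.2353), P2 plays (X: 0.2353, Y: 0.7647)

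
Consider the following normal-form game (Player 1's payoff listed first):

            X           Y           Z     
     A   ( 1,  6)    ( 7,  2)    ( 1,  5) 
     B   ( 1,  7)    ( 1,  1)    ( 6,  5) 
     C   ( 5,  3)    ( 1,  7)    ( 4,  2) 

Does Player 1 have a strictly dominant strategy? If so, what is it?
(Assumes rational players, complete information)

No strictly dominant strategy exists for Player 1

Work:
A strategy strictly dominates another if it gives a strictly higher payoff against every opponent action. Compare each pair of P1's strategies column-by-column:
  A vs B: [1 vs 1, 7 vs 1, 1 vs 6] → A does not strictly dominate B (column X: 1 ≤ 1)
  A vs C: [1 vs 5, 7 vs 1, 1 vs 4] → A does not strictly dominate C (column X: 1 ≤ 5)
  B vs A: [1 vs 1, 1 vs 7, 6 vs 1] → B does not strictly dominate A (column X: 1 ≤ 1)
  B vs C: [1 vs 5, 1 vs 1, 6 vs 4] → B does not strictly dominate C (column X: 1 ≤ 5)
  C vs A: [5 vs 1, 1 vs 7, 4 vs 1] → C does not strictly dominate A (column Y: 1 ≤ 7)
  C vs B: [5 vs 1, 1 vs 1, 4 vs 6] → C does not strictly dominate B (column Y: 1 ≤ 1)
No single strategy strictly dominates all others → no strictly dominant strategy.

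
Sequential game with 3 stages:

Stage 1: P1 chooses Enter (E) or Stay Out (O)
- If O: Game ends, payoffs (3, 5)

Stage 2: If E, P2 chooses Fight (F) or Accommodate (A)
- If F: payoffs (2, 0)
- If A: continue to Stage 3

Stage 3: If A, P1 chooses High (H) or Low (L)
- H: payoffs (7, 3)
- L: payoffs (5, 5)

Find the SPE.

SPE: (E, A, H); Outcome (7, 3)

Work:
Stage 3: P1 chooses H (7 vs 5)
Stage 2: P2: F->0, A->3 (anticipating H). Choose A
Stage 1: P1: O->3, E->7 (anticipating A, H). Choose E
SPE path: E -> A -> H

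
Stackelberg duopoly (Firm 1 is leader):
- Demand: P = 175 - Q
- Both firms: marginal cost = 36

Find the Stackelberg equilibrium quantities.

q₁* (leader) = 69.5, q₂* (follower) = 34.75

Work:
Follower's reaction: q₂ = (a - c - q₁)/2
Leader substitutes: π₁ = q₁·(a - q₁ - (a-c-q₁)/2 - c)
FOC: q₁* = (175 - 36)/2 = 69.50
Then: q₂* = (175 - 36 - 69.5)/2 = 34.75
Leader has first-mover advantage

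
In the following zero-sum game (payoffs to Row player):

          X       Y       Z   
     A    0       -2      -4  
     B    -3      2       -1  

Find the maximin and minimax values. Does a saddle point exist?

Maximin = -3, Minimax = -1, Saddle: False

Work:
Row minimums: [-4, -3] → maximin = -3
Column maximums: [0, 2, -1] → minimax = -1
No saddle point (maximin ≠ minimax). Mixed strategy needed.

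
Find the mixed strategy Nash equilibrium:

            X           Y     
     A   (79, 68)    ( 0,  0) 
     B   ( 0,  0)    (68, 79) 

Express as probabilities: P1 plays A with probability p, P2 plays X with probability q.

p = 0.5374, q = 0.4626

Work:
Find probabilities that make opponent indifferent:
P2 chooses q to make P1 indifferent between A and B
P1 chooses p to make P2 indifferent between X and Y
Mixed NE: P1 plays (A: 0.5374, B: 0.4626), P2 plays (X: 0.4626, Y: 0.5374)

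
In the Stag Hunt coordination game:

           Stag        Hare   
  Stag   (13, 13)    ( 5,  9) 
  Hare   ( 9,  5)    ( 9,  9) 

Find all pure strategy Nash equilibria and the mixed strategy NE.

Pure NE: (Stag, Stag) and (Hare, Hare); Mixed NE: p = 0.5, q = 0.5

Work:
Check pure NE:
(Stag, Stag): (13, 13) - no unilateral deviation beneficial
(Hare, Hare): (9, 9) - no unilateral deviation beneficial
Mixed NE: P1 plays Stag with p = 0.5, P2 plays Stag with q = 0.5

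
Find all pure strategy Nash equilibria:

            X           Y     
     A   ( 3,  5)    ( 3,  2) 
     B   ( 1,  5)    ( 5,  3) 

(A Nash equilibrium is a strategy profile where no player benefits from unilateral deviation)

Nash equilibrium: (A, X)

Work:
Best responses:
  P1 vs X: payoffs [3, 1] → best response A (payoff 3)
  P1 vs Y: payoffs [3, 5] → best response B (payoff 5)
  P2 vs A: payoffs [5, 2] → best response X (payoff 5)
  P2 vs B: payoffs [5, 3] → best response X (payoff 5)
Mutual best responses: (A,X) → Nash equilibria.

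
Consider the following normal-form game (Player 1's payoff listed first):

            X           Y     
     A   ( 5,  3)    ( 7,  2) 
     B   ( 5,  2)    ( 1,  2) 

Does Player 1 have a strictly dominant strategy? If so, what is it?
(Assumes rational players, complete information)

No strictly dominant strategy exists for Player 1

Work:
A strategy strictly dominates another if it gives a strictly higher payoff against every opponent action. Compare each pair of P1's strategies column-by-column:
  A vs B: [5 vs 5, 7 vs 1] → A does not strictly dominate B (column X: 5 ≤ 5)
  B vs A: [5 vs 5, 1 vs 7] → B does not strictly dominate A (column X: 5 ≤ 5)
No single strategy strictly dominates all others → no strictly dominant strategy.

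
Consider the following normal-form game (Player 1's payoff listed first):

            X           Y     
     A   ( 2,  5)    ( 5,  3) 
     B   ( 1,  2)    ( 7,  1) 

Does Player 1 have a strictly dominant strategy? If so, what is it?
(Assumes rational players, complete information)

No strictly dominant strategy exists for Player 1

Work:
A strategy strictly dominates another if it gives a strictly higher payoff against every opponent action. Compare each pair of P1's strategies column-by-column:
  A vs B: [2 vs 1, 5 vs 7] → A does not strictly dominate B (column Y: 5 ≤ 7)
  B vs A: [1 vs 2, 7 vs 5] → B does not strictly dominate A (column X: 1 ≤ 2)
No single strategy strictly dominates all others → no strictly dominant strategy.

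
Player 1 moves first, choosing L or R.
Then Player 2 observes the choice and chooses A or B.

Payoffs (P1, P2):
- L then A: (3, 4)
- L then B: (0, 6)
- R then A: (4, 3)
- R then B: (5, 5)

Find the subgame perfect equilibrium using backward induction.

P1 plays R, P2 plays B after L and B after R; Payoff (5, 5)

Work:
Backward induction:
After L: P2 chooses B → P1 gets 0
After R: P2 chooses B → P1 gets 5
P1 chooses R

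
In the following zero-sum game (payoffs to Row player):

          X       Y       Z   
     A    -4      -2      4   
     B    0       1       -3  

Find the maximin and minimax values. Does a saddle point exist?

Maximin = -3, Minimax = 0, Saddle: False

Work:
Row minimums: [-4, -3] → maximin = -3
Column maximums: [0, 1, 4] → minimax = 0
No saddle point (maximin ≠ minimax). Mixed strategy needed.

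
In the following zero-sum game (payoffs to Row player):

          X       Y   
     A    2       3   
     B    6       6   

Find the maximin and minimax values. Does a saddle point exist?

Maximin = 6, Minimax = 6, Saddle: True

Work:
Row minimums: [2, 6] → maximin = 6
Column maximums: [6, 6] → minimax = 6
Saddle point exists! Game value = 6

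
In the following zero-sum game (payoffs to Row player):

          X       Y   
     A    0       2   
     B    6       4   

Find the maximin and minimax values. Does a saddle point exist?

Maximin = 4, Minimax = 4, Saddle: True

Work:
Row minimums: [0, 4] → maximin = 4
Column maximums: [6, 4] → minimax = 4
Saddle point exists! Game value = 4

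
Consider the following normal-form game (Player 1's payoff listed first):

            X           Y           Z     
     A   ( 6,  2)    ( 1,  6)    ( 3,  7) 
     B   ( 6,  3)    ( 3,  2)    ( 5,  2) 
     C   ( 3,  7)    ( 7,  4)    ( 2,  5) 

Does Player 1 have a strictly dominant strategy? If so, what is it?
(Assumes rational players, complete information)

No strictly dominant strategy exists for Player 1

Work:
A strategy strictly dominates another if it gives a strictly higher payoff against every opponent action. Compare each pair of P1's strategies column-by-column:
  A vs B: [6 vs 6, 1 vs 3, 3 vs 5] → A does not strictly dominate B (column X: 6 ≤ 6)
  A vs C: [6 vs 3, 1 vs 7, 3 vs 2] → A does not strictly dominate C (column Y: 1 ≤ 7)
  B vs A: [6 vs 6, 3 vs 1, 5 vs 3] → B does not strictly dominate A (column X: 6 ≤ 6)
  B vs C: [6 vs 3, 3 vs 7, 5 vs 2] → B does not strictly dominate C (column Y: 3 ≤ 7)
  C vs A: [3 vs 6, 7 vs 1, 2 vs 3] → C does not strictly dominate A (column X: 3 ≤ 6)
  C vs B: [3 vs 6, 7 vs 3, 2 vs 5] → C does not strictly dominate B (column X: 3 ≤ 6)
No single strategy strictly dominates all others → no strictly dominant strategy.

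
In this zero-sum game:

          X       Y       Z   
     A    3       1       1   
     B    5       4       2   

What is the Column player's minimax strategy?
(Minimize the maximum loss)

Column should play Z, value = 2

Work:
Column player minimizes Row's maximum payoff:
Column X: max payoff to Row = 5
Column Y: max payoff to Row = 4
Column Z: max payoff to Row = 2
Minimum is 2, achieved by column Z.
Minimax strategy: Z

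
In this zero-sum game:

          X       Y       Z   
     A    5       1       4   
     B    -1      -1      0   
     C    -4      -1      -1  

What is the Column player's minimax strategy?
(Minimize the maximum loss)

Column should play Y, value = 1

Work:
Column player minimizes Row's maximum payoff:
Column X: max payoff to Row = 5
Column Y: max payoff to Row = 1
Column Z: max payoff to Row = 4
Minimum is 1, achieved by column Y.
Minimax strategy: Y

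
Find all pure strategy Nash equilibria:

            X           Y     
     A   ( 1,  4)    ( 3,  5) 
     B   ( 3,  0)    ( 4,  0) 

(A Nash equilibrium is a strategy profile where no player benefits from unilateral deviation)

Nash equilibrium: (B, X), (B, Y)

Work:
Best responses:
  P1 vs X: payoffs [1, 3] → best response B (payoff 3)
  P1 vs Y: payoffs [3, 4] → best response B (payoff 4)
  P2 vs A: payoffs [4, 5] → best response Y (payoff 5)
  P2 vs B: payoffs [0, 0] → best response X/Y (payoff 0)
Mutual best responses: (B,X), (B,Y) → Nash equilibria.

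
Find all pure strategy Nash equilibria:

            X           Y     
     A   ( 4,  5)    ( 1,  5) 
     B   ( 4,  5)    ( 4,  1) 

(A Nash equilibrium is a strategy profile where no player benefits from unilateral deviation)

Nash equilibrium: (A, X), (B, X)

Work:
Best responses:
  P1 vs X: payoffs [4, 4] → best response A/B (payoff 4)
  P1 vs Y: payoffs [1, 4] → best response B (payoff 4)
  P2 vs A: payoffs [5, 5] → best response X/Y (payoff 5)
  P2 vs B: payoffs [5, 1] → best response X (payoff 5)
Mutual best responses: (A,X), (B,X) → Nash equilibria.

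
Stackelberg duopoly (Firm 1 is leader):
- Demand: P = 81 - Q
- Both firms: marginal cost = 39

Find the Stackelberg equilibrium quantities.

q₁* (leader) = 21.0, q₂* (follower) = 10.5

Work:
Follower's reaction: q₂ = (a - c - q₁)/2
Leader substitutes: π₁ = q₁·(a - q₁ - (a-c-q₁)/2 - c)
FOC: q₁* = (81 - 39)/2 = 21.00
Then: q₂* = (81 - 39 - 21.0)/2 = 10.50
Leader has first-mover advantage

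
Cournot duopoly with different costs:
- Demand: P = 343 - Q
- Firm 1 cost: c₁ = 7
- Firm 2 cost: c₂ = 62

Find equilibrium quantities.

q₁* = 130.33, q₂* = 75.33

Work:
Reaction: q₁ = (343 - 7 - q₂)/2
Reaction: q₂ = (343 - 62 - q₁)/2
Solve simultaneously:
q₁* = (343 - 2×7 + 62)/3 = 130.33
q₂* = (343 - 2×62 + 7)/3 = 75.33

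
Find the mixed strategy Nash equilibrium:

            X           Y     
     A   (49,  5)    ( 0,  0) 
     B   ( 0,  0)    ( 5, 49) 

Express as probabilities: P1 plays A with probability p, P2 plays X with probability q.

p = 0.9074, q = 0.0926

Work:
Find probabilities that make opponent indifferent:
P2 chooses q to make P1 indifferent between A and B
P1 chooses p to make P2 indifferent between X and Y
Mixed NE: P1 plays (A: 0.9074, B: 0.0926), P2 plays (X: 0.0926, Y: 0.9074)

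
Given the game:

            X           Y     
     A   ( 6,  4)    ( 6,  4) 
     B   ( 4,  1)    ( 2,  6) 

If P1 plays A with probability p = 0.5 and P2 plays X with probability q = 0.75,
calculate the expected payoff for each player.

E[P1] = 4.75, E[P2] = 3.125

Work:
E[P1] = p·q·π₁(A,X) + p·(1-q)·π₁(A,Y) + (1-p)·q·π₁(B,X) + (1-p)·(1-q)·π₁(B,Y)
= 0.5·0.75·6 + 0.5·0.25·6 + 0.5·0.75·4 + 0.5·0.25·2
= 4.75

E[P2] = 3.125 (similar calculation)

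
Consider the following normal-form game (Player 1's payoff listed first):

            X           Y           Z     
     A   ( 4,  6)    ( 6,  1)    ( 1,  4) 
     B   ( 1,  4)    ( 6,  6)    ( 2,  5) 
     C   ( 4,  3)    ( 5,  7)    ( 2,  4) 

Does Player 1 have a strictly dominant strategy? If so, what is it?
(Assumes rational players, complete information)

No strictly dominant strategy exists for Player 1

Work:
A strategy strictly dominates another if it gives a strictly higher payoff against every opponent action. Compare each pair of P1's strategies column-by-column:
  A vs B: [4 vs 1, 6 vs 6, 1 vs 2] → A does not strictly dominate B (column Y: 6 ≤ 6)
  A vs C: [4 vs 4, 6 vs 5, 1 vs 2] → A does not strictly dominate C (column X: 4 ≤ 4)
  B vs A: [1 vs 4, 6 vs 6, 2 vs 1] → B does not strictly dominate A (column X: 1 ≤ 4)
  B vs C: [1 vs 4, 6 vs 5, 2 vs 2] → B does not strictly dominate C (column X: 1 ≤ 4)
  C vs A: [4 vs 4, 5 vs 6, 2 vs 1] → C does not strictly dominate A (column X: 4 ≤ 4)
  C vs B: [4 vs 1, 5 vs 6, 2 vs 2] → C does not strictly dominate B (column Y: 5 ≤ 6)
No single strategy strictly dominates all others → no strictly dominant strategy.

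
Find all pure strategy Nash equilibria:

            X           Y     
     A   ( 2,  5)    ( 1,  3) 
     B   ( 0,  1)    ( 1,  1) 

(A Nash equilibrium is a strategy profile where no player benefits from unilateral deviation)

Nash equilibrium: (A, X), (B, Y)

Work:
Best responses:
  P1 vs X: payoffs [2, 0] → best response A (payoff 2)
  P1 vs Y: payoffs [1, 1] → best response A/B (payoff 1)
  P2 vs A: payoffs [5, 3] → best response X (payoff 5)
  P2 vs B: payoffs [1, 1] → best response X/Y (payoff 1)
Mutual best responses: (A,X), (B,Y) → Nash equilibria.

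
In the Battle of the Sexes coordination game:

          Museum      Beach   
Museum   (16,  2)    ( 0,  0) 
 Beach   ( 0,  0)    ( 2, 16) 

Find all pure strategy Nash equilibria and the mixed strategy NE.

Pure NE: (Museum, Museum) and (Beach, Beach); Mixed NE: p = 0.8889, q = 0.1111

Work:
Check pure NE:
(Museum, Museum): (16, 2) - no unilateral deviation beneficial
(Beach, Beach): (2, 16) - no unilateral deviation beneficial
Mixed NE: P1 plays Museum with p = 0.8889, P2 plays Museum with q = 0.1111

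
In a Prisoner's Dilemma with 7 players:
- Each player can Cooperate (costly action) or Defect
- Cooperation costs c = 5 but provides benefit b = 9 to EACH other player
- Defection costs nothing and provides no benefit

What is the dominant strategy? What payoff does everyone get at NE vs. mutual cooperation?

Dominant: Defect; NE payoff = 0; Coop payoff = 49

Work:
Defect dominates (saves cost c = 5, benefit to others is external)
NE: All defect → everyone gets 0
If all cooperate: each receives (6)×9 - 5 = 49
Social dilemma: 49 > 0 but NE gives 0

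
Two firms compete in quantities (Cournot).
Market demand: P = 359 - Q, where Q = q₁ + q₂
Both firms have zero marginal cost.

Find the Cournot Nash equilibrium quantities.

q₁* = q₂* = 119.67; P* = 119.67

Work:
Profit: π_i = P·q_i = (a - q_i - q_j)·q_i
FOC: ∂π_i/∂q_i = a - 2q_i - q_j = 0
Reaction function: q_i = (359 - q_j)/2
Symmetry: q* = 359/3 = 119.67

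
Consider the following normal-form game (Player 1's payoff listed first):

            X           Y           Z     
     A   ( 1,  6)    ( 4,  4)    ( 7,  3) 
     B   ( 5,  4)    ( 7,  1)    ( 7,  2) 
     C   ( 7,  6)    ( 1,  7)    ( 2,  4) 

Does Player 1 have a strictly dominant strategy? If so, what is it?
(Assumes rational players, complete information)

No strictly dominant strategy exists for Player 1

Work:
A strategy strictly dominates another if it gives a strictly higher payoff against every opponent action. Compare each pair of P1's strategies column-by-column:
  A vs B: [1 vs 5, 4 vs 7, 7 vs 7] → A does not strictly dominate B (column X: 1 ≤ 5)
  A vs C: [1 vs 7, 4 vs 1, 7 vs 2] → A does not strictly dominate C (column X: 1 ≤ 7)
  B vs A: [5 vs 1, 7 vs 4, 7 vs 7] → B does not strictly dominate A (column Z: 7 ≤ 7)
  B vs C: [5 vs 7, 7 vs 1, 7 vs 2] → B does not strictly dominate C (column X: 5 ≤ 7)
  C vs A: [7 vs 1, 1 vs 4, 2 vs 7] → C does not strictly dominate A (column Y: 1 ≤ 4)
  C vs B: [7 vs 5, 1 vs 7, 2 vs 7] → C does not strictly dominate B (column Y: 1 ≤ 7)
No single strategy strictly dominates all others → no strictly dominant strategy.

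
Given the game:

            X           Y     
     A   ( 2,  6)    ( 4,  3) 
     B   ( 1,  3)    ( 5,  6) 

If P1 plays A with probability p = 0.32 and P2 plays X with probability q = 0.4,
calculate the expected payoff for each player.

E[P1] = 3.336, E[P2] = 4.608

Work:
E[P1] = p·q·π₁(A,X) + p·(1-q)·π₁(A,Y) + (1-p)·q·π₁(B,X) + (1-p)·(1-q)·π₁(B,Y)
= 0.32·0.4·2 + 0.32·0.6·4 + 0.68·0.4·1 + 0.68·0.6·5
= 3.336

E[P2] = 4.608 (similar calculation)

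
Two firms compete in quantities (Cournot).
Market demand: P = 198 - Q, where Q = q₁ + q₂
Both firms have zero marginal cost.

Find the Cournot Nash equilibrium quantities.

q₁* = q₂* = 66.0; P* = 66.0

Work:
Profit: π_i = P·q_i = (a - q_i - q_j)·q_i
FOC: ∂π_i/∂q_i = a - 2q_i - q_j = 0
Reaction function: q_i = (198 - q_j)/2
Symmetry: q* = 198/3 = 66.0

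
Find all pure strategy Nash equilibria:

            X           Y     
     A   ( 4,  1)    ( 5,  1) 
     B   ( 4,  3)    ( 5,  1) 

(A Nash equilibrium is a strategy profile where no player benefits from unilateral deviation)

Nash equilibrium: (A, X), (A, Y), (B, X)

Work:
Best responses:
  P1 vs X: payoffs [4, 4] → best response A/B (payoff 4)
  P1 vs Y: payoffs [5, 5] → best response A/B (payoff 5)
  P2 vs A: payoffs [1, 1] → best response X/Y (payoff 1)
  P2 vs B: payoffs [3, 1] → best response X (payoff 3)
Mutual best responses: (A,X), (A,Y), (B,X) → Nash equilibria.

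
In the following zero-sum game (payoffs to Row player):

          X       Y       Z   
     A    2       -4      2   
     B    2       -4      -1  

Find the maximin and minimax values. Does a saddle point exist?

Maximin = -4, Minimax = -4, Saddle: True

Work:
Row minimums: [-4, -4] → maximin = -4
Column maximums: [2, -4, 2] → minimax = -4
Saddle point exists! Game value = -4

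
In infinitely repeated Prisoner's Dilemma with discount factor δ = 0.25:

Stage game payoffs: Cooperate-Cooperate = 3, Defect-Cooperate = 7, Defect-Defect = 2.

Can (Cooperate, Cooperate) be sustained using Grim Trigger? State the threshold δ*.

δ* = 0.8; since δ = 0.25 < 0.8, cooperation cannot be sustained

Work:
For Grim Trigger:
Cooperate forever: 3/(1-δ)
Defect then punished: 7 + 2·δ/(1-δ)
Need: 3/(1-δ) ≥ 7 + 2·δ/(1-δ)
Solving: δ ≥ (T-R)/(T-P) = (7-3)/(7-2) = 0.8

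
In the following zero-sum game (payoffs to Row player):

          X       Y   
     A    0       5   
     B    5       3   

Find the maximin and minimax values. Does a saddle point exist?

Maximin = 3, Minimax = 5, Saddle: False

Work:
Row minimums: [0, 3] → maximin = 3
Column maximums: [5, 5] → minimax = 5
No saddle point (maximin ≠ minimax). Mixed strategy needed.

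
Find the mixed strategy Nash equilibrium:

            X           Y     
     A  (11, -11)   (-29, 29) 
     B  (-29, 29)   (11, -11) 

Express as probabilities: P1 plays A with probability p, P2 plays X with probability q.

p = 0.5, q = 0.5

Work:
Find probabilities that make opponent indifferent:
P2 chooses q to make P1 indifferent between A and B
P1 chooses p to make P2 indifferent between X and Y
Mixed NE: P1 plays (A: 0.5, B: 0.5), P2 plays (X: 0.5, Y: 0.5)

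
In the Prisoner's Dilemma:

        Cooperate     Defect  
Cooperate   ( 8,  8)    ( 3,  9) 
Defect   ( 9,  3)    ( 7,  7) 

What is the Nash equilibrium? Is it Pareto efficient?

(Defect, Defect) is NE; not Pareto efficient

Work:
Defect dominates Cooperate for both players:
If P2 cooperates: Defect (9) > Cooperate (8)
If P2 defects: Defect (7) > Cooperate (3)
NE: (Defect, Defect) with payoff (7, 7)
But (Cooperate, Cooperate) = (8, 8) Pareto dominates (7, 7)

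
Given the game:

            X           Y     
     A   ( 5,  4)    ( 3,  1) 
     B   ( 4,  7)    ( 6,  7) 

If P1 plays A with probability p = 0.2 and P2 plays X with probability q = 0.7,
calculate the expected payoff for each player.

E[P1] = 4.56, E[P2] = 6.22

Work:
E[P1] = p·q·π₁(A,X) + p·(1-q)·π₁(A,Y) + (1-p)·q·π₁(B,X) + (1-p)·(1-q)·π₁(B,Y)
= 0.2·0.7·5 + 0.2·0.3·3 + 0.8·0.7·4 + 0.8·0.3·6
= 4.56

E[P2] = 6.22 (similar calculation)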